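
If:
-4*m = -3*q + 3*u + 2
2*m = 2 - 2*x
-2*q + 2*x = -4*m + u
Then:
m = 1 - x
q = 2 - 10*x/9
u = 2*x/9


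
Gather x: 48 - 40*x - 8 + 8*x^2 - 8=8*x^2 - 40*x + 32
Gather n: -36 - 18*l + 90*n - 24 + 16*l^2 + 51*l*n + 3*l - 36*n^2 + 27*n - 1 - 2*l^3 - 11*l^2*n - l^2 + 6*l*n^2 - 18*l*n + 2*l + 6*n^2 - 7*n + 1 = -2*l^3 + 15*l^2 - 13*l + n^2*(6*l - 30) + n*(-11*l^2 + 33*l + 110) - 60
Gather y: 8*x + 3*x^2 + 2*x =3*x^2 + 10*x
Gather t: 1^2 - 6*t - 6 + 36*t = 30*t - 5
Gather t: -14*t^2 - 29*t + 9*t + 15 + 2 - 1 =-14*t^2 - 20*t + 16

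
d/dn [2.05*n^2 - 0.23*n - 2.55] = 4.1*n - 0.23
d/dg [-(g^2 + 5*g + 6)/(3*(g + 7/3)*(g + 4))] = 2*(-2*g^2 - 10*g - 13)/(9*g^4 + 114*g^3 + 529*g^2 + 1064*g + 784)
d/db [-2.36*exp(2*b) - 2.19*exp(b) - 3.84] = (-4.72*exp(b) - 2.19)*exp(b)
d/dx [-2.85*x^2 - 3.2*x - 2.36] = -5.7*x - 3.2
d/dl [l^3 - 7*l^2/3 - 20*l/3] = 3*l^2 - 14*l/3 - 20/3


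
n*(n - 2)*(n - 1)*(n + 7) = n^4 + 4*n^3 - 19*n^2 + 14*n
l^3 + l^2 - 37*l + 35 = (l - 5)*(l - 1)*(l + 7)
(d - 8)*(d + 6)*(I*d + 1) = I*d^3 + d^2 - 2*I*d^2 - 2*d - 48*I*d - 48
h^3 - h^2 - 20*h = h*(h - 5)*(h + 4)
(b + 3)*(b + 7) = b^2 + 10*b + 21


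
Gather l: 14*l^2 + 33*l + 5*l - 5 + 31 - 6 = 14*l^2 + 38*l + 20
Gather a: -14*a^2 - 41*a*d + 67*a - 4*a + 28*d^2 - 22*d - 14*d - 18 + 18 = -14*a^2 + a*(63 - 41*d) + 28*d^2 - 36*d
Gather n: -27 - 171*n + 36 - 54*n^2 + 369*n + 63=-54*n^2 + 198*n + 72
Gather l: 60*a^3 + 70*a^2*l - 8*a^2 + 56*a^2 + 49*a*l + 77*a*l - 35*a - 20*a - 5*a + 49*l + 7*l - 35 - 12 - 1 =60*a^3 + 48*a^2 - 60*a + l*(70*a^2 + 126*a + 56) - 48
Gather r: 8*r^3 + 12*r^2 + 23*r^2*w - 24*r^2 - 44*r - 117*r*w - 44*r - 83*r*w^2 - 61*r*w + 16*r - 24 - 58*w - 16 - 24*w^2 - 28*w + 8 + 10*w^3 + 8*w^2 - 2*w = 8*r^3 + r^2*(23*w - 12) + r*(-83*w^2 - 178*w - 72) + 10*w^3 - 16*w^2 - 88*w - 32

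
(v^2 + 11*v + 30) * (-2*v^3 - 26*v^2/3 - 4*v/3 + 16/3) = -2*v^5 - 92*v^4/3 - 470*v^3/3 - 808*v^2/3 + 56*v/3 + 160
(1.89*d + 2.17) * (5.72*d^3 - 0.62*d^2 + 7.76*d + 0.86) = 10.8108*d^4 + 11.2406*d^3 + 13.321*d^2 + 18.4646*d + 1.8662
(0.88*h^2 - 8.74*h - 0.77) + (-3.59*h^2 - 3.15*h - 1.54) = -2.71*h^2 - 11.89*h - 2.31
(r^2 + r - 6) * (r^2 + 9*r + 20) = r^4 + 10*r^3 + 23*r^2 - 34*r - 120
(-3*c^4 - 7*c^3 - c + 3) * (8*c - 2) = -24*c^5 - 50*c^4 + 14*c^3 - 8*c^2 + 26*c - 6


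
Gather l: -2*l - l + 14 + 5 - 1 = 18 - 3*l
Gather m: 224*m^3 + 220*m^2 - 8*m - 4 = 224*m^3 + 220*m^2 - 8*m - 4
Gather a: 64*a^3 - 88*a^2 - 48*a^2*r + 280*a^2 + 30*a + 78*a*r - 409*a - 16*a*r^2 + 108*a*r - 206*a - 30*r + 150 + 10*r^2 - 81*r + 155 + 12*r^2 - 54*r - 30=64*a^3 + a^2*(192 - 48*r) + a*(-16*r^2 + 186*r - 585) + 22*r^2 - 165*r + 275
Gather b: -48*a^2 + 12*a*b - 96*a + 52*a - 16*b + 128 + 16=-48*a^2 - 44*a + b*(12*a - 16) + 144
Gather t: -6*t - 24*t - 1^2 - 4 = -30*t - 5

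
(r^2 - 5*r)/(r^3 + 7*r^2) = (r - 5)/(r*(r + 7))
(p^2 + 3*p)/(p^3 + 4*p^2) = (p + 3)/(p*(p + 4))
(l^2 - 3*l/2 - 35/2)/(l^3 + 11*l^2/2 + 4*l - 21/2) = (l - 5)/(l^2 + 2*l - 3)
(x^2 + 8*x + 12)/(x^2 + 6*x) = (x + 2)/x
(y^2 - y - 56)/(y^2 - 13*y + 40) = (y + 7)/(y - 5)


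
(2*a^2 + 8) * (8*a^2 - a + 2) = 16*a^4 - 2*a^3 + 68*a^2 - 8*a + 16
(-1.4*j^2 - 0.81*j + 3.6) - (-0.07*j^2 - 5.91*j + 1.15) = -1.33*j^2 + 5.1*j + 2.45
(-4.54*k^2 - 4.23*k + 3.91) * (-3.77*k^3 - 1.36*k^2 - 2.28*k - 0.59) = 17.1158*k^5 + 22.1215*k^4 + 1.3633*k^3 + 7.0054*k^2 - 6.4191*k - 2.3069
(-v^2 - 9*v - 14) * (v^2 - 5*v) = -v^4 - 4*v^3 + 31*v^2 + 70*v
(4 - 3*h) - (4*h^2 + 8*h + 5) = -4*h^2 - 11*h - 1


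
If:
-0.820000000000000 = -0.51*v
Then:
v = 1.61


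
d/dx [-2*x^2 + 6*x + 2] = 6 - 4*x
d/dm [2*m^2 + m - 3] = 4*m + 1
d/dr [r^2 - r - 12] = 2*r - 1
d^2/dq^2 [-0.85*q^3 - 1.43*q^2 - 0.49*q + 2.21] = -5.1*q - 2.86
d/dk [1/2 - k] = -1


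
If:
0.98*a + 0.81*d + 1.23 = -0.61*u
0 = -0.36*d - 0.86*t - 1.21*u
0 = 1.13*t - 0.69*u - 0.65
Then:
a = 3.36127415567997*u - 0.11933357413762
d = -4.81981317600787*u - 1.37413962635202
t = 0.610619469026549*u + 0.575221238938053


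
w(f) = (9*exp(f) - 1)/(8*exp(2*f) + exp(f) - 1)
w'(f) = (9*exp(f) - 1)*(-16*exp(2*f) - exp(f))/(8*exp(2*f) + exp(f) - 1)^2 + 9*exp(f)/(8*exp(2*f) + exp(f) - 1)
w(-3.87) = 0.83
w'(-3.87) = -0.17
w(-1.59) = -1.80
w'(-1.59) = -7.34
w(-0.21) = 1.24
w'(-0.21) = -1.34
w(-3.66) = 0.79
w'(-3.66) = -0.21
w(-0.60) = 2.01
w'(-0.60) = -2.99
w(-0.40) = 1.54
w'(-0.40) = -1.86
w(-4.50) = 0.91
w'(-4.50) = -0.09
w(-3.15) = 0.65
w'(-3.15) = -0.36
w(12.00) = 0.00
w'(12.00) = 0.00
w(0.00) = 1.00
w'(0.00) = -1.00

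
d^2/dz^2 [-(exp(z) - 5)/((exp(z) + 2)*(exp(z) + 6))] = (-exp(4*z) + 28*exp(3*z) + 192*exp(2*z) + 176*exp(z) - 624)*exp(z)/(exp(6*z) + 24*exp(5*z) + 228*exp(4*z) + 1088*exp(3*z) + 2736*exp(2*z) + 3456*exp(z) + 1728)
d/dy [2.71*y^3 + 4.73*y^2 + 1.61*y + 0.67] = 8.13*y^2 + 9.46*y + 1.61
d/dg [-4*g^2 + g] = 1 - 8*g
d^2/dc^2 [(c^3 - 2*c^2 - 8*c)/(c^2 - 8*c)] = 80/(c^3 - 24*c^2 + 192*c - 512)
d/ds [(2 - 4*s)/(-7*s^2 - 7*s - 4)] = 2*(-14*s^2 + 14*s + 15)/(49*s^4 + 98*s^3 + 105*s^2 + 56*s + 16)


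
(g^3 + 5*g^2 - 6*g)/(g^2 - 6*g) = (g^2 + 5*g - 6)/(g - 6)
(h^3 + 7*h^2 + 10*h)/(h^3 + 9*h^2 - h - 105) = h*(h + 2)/(h^2 + 4*h - 21)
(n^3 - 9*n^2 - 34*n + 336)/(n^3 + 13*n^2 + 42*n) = (n^2 - 15*n + 56)/(n*(n + 7))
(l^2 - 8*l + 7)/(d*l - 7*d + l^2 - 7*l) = (l - 1)/(d + l)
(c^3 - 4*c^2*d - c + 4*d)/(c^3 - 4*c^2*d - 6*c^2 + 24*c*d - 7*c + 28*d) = (c - 1)/(c - 7)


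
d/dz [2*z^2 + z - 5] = 4*z + 1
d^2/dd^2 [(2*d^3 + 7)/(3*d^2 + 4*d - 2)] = 2*(44*d^3 + 141*d^2 + 276*d + 154)/(27*d^6 + 108*d^5 + 90*d^4 - 80*d^3 - 60*d^2 + 48*d - 8)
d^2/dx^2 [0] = 0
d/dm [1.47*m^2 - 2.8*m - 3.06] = 2.94*m - 2.8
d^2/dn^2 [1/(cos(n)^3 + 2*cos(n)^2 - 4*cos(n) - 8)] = (-18*sin(n)^4 + 68*sin(n)^2 + 5*cos(n) + 7*cos(3*n) - 18)/(2*(cos(n) - 2)^3*(cos(n) + 2)^4)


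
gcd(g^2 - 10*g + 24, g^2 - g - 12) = g - 4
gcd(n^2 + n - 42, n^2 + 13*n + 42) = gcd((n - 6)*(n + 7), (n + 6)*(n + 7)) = n + 7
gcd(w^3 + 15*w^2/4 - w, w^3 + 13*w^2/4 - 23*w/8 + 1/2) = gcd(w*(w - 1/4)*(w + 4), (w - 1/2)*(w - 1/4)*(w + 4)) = w^2 + 15*w/4 - 1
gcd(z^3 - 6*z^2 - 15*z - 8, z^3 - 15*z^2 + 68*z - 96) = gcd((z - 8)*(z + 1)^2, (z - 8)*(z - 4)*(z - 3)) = z - 8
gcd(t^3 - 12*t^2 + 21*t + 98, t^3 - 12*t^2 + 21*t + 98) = t^3 - 12*t^2 + 21*t + 98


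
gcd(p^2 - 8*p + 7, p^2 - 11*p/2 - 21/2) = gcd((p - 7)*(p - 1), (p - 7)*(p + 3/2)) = p - 7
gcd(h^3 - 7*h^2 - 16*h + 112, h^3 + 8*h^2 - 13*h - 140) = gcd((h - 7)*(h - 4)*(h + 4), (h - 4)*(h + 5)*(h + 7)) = h - 4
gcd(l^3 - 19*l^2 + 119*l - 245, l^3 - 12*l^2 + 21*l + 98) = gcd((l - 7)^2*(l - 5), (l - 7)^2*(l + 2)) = l^2 - 14*l + 49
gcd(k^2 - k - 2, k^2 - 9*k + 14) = k - 2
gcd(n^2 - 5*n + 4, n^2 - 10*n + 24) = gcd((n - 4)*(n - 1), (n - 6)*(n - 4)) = n - 4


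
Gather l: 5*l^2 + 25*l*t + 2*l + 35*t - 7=5*l^2 + l*(25*t + 2) + 35*t - 7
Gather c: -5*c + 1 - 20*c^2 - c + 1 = -20*c^2 - 6*c + 2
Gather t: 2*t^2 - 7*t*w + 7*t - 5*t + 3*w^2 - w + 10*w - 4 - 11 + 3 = 2*t^2 + t*(2 - 7*w) + 3*w^2 + 9*w - 12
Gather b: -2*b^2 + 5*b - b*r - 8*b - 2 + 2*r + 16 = -2*b^2 + b*(-r - 3) + 2*r + 14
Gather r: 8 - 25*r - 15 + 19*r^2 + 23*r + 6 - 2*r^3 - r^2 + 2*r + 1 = -2*r^3 + 18*r^2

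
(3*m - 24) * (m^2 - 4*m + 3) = 3*m^3 - 36*m^2 + 105*m - 72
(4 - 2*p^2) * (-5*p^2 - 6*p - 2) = 10*p^4 + 12*p^3 - 16*p^2 - 24*p - 8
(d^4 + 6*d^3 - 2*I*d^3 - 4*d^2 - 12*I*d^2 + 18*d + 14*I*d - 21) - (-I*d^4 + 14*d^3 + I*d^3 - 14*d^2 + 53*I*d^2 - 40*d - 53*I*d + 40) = d^4 + I*d^4 - 8*d^3 - 3*I*d^3 + 10*d^2 - 65*I*d^2 + 58*d + 67*I*d - 61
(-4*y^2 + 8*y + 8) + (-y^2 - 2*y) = -5*y^2 + 6*y + 8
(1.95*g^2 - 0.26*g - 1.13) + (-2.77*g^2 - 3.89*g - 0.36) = -0.82*g^2 - 4.15*g - 1.49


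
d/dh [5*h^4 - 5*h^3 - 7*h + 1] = 20*h^3 - 15*h^2 - 7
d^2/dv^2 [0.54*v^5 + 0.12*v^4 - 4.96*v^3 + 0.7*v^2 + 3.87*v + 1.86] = 10.8*v^3 + 1.44*v^2 - 29.76*v + 1.4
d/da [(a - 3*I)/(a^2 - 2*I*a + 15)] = (a^2 - 2*I*a - 2*(a - 3*I)*(a - I) + 15)/(a^2 - 2*I*a + 15)^2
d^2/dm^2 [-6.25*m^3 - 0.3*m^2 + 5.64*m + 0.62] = -37.5*m - 0.6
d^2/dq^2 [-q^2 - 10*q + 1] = -2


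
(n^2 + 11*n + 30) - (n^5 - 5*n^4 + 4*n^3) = -n^5 + 5*n^4 - 4*n^3 + n^2 + 11*n + 30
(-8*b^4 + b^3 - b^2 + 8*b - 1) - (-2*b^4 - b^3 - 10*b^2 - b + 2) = -6*b^4 + 2*b^3 + 9*b^2 + 9*b - 3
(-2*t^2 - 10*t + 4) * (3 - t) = 2*t^3 + 4*t^2 - 34*t + 12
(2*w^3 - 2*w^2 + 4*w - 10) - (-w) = 2*w^3 - 2*w^2 + 5*w - 10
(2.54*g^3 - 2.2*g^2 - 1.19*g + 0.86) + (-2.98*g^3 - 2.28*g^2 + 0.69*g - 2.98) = -0.44*g^3 - 4.48*g^2 - 0.5*g - 2.12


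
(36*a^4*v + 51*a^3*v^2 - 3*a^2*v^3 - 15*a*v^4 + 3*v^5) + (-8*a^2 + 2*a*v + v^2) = 36*a^4*v + 51*a^3*v^2 - 3*a^2*v^3 - 8*a^2 - 15*a*v^4 + 2*a*v + 3*v^5 + v^2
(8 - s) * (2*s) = -2*s^2 + 16*s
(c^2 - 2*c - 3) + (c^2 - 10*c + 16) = 2*c^2 - 12*c + 13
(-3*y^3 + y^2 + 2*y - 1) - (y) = -3*y^3 + y^2 + y - 1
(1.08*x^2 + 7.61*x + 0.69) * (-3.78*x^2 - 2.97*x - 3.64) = -4.0824*x^4 - 31.9734*x^3 - 29.1411*x^2 - 29.7497*x - 2.5116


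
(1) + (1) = 2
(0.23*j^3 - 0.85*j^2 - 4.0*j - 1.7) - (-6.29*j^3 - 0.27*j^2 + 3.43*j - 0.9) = 6.52*j^3 - 0.58*j^2 - 7.43*j - 0.8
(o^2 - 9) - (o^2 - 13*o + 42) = 13*o - 51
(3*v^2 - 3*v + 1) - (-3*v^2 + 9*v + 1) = 6*v^2 - 12*v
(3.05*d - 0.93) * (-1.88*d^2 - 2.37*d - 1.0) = -5.734*d^3 - 5.4801*d^2 - 0.845899999999999*d + 0.93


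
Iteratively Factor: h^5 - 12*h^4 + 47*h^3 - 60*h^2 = (h)*(h^4 - 12*h^3 + 47*h^2 - 60*h) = h*(h - 5)*(h^3 - 7*h^2 + 12*h) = h*(h - 5)*(h - 4)*(h^2 - 3*h) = h^2*(h - 5)*(h - 4)*(h - 3)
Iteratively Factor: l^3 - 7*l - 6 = (l + 2)*(l^2 - 2*l - 3) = (l - 3)*(l + 2)*(l + 1)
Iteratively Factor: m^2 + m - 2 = (m + 2)*(m - 1)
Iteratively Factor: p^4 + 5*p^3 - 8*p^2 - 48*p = (p)*(p^3 + 5*p^2 - 8*p - 48) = p*(p + 4)*(p^2 + p - 12) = p*(p - 3)*(p + 4)*(p + 4)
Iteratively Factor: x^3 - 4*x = (x - 2)*(x^2 + 2*x) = (x - 2)*(x + 2)*(x)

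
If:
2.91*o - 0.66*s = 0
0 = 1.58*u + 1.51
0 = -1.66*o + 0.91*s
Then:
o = 0.00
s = 0.00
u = -0.96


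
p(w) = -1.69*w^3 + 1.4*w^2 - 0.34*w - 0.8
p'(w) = -5.07*w^2 + 2.8*w - 0.34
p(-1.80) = 14.20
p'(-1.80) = -21.81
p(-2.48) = 34.43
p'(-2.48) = -38.47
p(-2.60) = 39.25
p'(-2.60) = -41.89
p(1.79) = -6.62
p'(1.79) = -11.57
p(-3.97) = 128.36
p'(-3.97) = -91.36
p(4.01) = -88.62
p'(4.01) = -70.64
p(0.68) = -0.92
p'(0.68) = -0.78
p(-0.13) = -0.73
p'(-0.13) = -0.79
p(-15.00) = 6023.05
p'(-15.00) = -1183.09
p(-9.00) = 1347.67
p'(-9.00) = -436.21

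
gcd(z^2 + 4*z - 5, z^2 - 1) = z - 1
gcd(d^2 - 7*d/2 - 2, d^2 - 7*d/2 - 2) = d^2 - 7*d/2 - 2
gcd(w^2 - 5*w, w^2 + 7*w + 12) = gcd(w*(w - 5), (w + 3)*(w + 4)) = 1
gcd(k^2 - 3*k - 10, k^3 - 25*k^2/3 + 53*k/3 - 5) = k - 5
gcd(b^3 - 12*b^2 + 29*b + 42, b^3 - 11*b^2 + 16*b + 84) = b^2 - 13*b + 42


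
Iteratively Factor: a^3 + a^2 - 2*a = (a - 1)*(a^2 + 2*a) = (a - 1)*(a + 2)*(a)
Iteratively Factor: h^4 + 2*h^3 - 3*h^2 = (h)*(h^3 + 2*h^2 - 3*h) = h^2*(h^2 + 2*h - 3) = h^2*(h - 1)*(h + 3)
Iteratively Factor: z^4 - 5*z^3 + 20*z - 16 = (z - 2)*(z^3 - 3*z^2 - 6*z + 8) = (z - 2)*(z + 2)*(z^2 - 5*z + 4) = (z - 4)*(z - 2)*(z + 2)*(z - 1)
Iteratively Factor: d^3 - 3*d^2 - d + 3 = (d - 3)*(d^2 - 1) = (d - 3)*(d + 1)*(d - 1)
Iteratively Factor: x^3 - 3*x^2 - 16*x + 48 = (x - 4)*(x^2 + x - 12) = (x - 4)*(x - 3)*(x + 4)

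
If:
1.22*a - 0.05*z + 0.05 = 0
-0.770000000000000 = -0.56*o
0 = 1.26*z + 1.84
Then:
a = -0.10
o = 1.38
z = -1.46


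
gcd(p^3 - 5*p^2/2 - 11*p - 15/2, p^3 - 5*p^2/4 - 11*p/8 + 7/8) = p + 1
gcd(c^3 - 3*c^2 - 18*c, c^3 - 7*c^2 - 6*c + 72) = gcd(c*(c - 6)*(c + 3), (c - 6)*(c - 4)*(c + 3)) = c^2 - 3*c - 18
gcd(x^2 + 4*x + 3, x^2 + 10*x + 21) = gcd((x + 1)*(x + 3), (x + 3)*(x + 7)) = x + 3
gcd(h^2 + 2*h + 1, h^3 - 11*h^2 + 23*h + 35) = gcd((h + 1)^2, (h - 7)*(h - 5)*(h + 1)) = h + 1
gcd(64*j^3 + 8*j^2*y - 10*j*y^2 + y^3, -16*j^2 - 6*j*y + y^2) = -16*j^2 - 6*j*y + y^2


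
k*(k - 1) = k^2 - k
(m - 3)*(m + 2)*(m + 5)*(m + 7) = m^4 + 11*m^3 + 17*m^2 - 107*m - 210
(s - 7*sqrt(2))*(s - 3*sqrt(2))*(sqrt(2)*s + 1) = sqrt(2)*s^3 - 19*s^2 + 32*sqrt(2)*s + 42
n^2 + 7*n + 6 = (n + 1)*(n + 6)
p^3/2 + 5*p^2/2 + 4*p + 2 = (p/2 + 1/2)*(p + 2)^2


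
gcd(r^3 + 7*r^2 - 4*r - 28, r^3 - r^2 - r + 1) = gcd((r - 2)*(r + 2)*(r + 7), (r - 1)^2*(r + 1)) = 1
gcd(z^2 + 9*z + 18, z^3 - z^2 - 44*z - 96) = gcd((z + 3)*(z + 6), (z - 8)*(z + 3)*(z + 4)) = z + 3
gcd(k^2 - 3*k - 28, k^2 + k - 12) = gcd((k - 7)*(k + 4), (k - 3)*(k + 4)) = k + 4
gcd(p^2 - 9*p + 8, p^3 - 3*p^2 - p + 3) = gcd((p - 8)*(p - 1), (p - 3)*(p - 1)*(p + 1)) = p - 1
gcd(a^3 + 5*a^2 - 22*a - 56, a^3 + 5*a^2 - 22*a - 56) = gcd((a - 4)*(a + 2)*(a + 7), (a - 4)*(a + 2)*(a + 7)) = a^3 + 5*a^2 - 22*a - 56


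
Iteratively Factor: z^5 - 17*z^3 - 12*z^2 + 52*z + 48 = (z + 1)*(z^4 - z^3 - 16*z^2 + 4*z + 48) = (z - 2)*(z + 1)*(z^3 + z^2 - 14*z - 24) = (z - 2)*(z + 1)*(z + 2)*(z^2 - z - 12) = (z - 4)*(z - 2)*(z + 1)*(z + 2)*(z + 3)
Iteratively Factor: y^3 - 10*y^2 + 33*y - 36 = (y - 4)*(y^2 - 6*y + 9) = (y - 4)*(y - 3)*(y - 3)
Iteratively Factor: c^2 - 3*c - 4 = (c + 1)*(c - 4)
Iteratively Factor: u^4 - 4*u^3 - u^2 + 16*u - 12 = (u - 1)*(u^3 - 3*u^2 - 4*u + 12) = (u - 2)*(u - 1)*(u^2 - u - 6) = (u - 3)*(u - 2)*(u - 1)*(u + 2)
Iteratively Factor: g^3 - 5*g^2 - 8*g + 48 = (g - 4)*(g^2 - g - 12) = (g - 4)*(g + 3)*(g - 4)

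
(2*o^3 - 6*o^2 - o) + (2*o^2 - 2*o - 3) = 2*o^3 - 4*o^2 - 3*o - 3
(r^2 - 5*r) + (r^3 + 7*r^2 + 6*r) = r^3 + 8*r^2 + r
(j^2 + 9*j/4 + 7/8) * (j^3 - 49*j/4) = j^5 + 9*j^4/4 - 91*j^3/8 - 441*j^2/16 - 343*j/32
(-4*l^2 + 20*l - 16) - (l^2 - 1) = -5*l^2 + 20*l - 15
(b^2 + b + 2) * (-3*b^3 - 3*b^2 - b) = -3*b^5 - 6*b^4 - 10*b^3 - 7*b^2 - 2*b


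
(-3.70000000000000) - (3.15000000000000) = -6.85000000000000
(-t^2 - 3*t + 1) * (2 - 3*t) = 3*t^3 + 7*t^2 - 9*t + 2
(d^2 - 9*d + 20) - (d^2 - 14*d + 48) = 5*d - 28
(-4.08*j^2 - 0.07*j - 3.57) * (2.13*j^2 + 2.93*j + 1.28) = -8.6904*j^4 - 12.1035*j^3 - 13.0316*j^2 - 10.5497*j - 4.5696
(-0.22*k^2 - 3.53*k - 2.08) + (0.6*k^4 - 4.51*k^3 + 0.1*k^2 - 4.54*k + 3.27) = 0.6*k^4 - 4.51*k^3 - 0.12*k^2 - 8.07*k + 1.19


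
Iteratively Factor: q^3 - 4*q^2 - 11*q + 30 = (q - 5)*(q^2 + q - 6) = (q - 5)*(q + 3)*(q - 2)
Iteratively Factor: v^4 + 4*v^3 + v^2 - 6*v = (v + 2)*(v^3 + 2*v^2 - 3*v) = (v + 2)*(v + 3)*(v^2 - v) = v*(v + 2)*(v + 3)*(v - 1)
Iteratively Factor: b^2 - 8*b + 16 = (b - 4)*(b - 4)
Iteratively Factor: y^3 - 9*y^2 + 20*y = (y)*(y^2 - 9*y + 20) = y*(y - 4)*(y - 5)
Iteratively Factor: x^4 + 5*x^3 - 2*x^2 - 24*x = (x)*(x^3 + 5*x^2 - 2*x - 24) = x*(x - 2)*(x^2 + 7*x + 12) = x*(x - 2)*(x + 4)*(x + 3)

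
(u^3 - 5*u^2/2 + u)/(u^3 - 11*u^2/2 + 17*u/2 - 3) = u/(u - 3)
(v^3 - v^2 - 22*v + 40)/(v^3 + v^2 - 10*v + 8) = (v^2 + v - 20)/(v^2 + 3*v - 4)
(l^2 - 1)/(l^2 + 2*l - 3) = (l + 1)/(l + 3)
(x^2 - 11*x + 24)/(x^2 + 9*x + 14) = (x^2 - 11*x + 24)/(x^2 + 9*x + 14)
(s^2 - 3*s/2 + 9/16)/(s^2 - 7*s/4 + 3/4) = (s - 3/4)/(s - 1)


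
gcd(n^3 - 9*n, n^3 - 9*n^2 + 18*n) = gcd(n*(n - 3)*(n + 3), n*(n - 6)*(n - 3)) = n^2 - 3*n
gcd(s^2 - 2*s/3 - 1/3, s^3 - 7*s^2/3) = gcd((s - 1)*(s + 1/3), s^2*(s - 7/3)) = 1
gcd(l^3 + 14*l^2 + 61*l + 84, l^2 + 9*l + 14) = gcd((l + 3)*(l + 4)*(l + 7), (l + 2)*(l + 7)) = l + 7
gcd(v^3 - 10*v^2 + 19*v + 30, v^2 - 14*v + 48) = v - 6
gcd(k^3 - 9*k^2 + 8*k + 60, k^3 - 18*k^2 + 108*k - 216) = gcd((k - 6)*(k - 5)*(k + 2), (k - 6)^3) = k - 6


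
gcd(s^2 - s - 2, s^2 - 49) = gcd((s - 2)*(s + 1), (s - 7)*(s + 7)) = 1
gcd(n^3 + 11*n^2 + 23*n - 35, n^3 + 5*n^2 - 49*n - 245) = n^2 + 12*n + 35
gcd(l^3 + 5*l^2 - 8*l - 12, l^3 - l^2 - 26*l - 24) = l + 1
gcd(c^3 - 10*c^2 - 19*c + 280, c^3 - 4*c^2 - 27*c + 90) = c + 5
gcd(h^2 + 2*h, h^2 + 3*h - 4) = 1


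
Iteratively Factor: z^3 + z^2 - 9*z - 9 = (z + 3)*(z^2 - 2*z - 3) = (z + 1)*(z + 3)*(z - 3)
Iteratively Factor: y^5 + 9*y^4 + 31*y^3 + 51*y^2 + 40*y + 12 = (y + 2)*(y^4 + 7*y^3 + 17*y^2 + 17*y + 6) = (y + 2)*(y + 3)*(y^3 + 4*y^2 + 5*y + 2) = (y + 2)^2*(y + 3)*(y^2 + 2*y + 1) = (y + 1)*(y + 2)^2*(y + 3)*(y + 1)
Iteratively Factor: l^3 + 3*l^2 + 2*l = (l)*(l^2 + 3*l + 2) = l*(l + 1)*(l + 2)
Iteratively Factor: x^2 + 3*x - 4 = (x - 1)*(x + 4)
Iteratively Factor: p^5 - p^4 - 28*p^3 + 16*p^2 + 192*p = (p - 4)*(p^4 + 3*p^3 - 16*p^2 - 48*p) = p*(p - 4)*(p^3 + 3*p^2 - 16*p - 48) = p*(p - 4)*(p + 4)*(p^2 - p - 12) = p*(p - 4)^2*(p + 4)*(p + 3)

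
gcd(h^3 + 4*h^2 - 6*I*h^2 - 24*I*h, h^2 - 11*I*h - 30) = h - 6*I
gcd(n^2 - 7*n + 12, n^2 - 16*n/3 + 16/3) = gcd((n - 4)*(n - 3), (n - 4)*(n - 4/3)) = n - 4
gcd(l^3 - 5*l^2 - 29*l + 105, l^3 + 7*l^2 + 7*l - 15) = l + 5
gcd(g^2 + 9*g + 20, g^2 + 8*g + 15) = g + 5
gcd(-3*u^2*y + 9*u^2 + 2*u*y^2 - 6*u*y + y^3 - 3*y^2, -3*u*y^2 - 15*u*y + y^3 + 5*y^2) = 1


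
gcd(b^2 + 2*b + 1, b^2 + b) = b + 1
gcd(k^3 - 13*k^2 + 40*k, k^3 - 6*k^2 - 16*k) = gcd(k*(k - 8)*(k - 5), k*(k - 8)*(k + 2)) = k^2 - 8*k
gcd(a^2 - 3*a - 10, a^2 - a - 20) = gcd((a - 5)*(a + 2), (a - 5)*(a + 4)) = a - 5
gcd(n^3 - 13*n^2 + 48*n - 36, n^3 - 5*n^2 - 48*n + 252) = n^2 - 12*n + 36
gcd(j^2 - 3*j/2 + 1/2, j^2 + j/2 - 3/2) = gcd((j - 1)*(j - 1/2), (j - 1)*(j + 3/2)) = j - 1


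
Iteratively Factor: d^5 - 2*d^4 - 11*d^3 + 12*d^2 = (d)*(d^4 - 2*d^3 - 11*d^2 + 12*d) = d*(d + 3)*(d^3 - 5*d^2 + 4*d) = d^2*(d + 3)*(d^2 - 5*d + 4) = d^2*(d - 1)*(d + 3)*(d - 4)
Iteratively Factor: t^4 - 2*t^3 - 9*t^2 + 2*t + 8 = (t - 4)*(t^3 + 2*t^2 - t - 2) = (t - 4)*(t + 2)*(t^2 - 1) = (t - 4)*(t - 1)*(t + 2)*(t + 1)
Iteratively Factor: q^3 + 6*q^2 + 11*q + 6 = (q + 3)*(q^2 + 3*q + 2) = (q + 1)*(q + 3)*(q + 2)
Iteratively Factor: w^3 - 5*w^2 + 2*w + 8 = (w - 4)*(w^2 - w - 2) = (w - 4)*(w + 1)*(w - 2)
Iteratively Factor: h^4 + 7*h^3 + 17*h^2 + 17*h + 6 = (h + 3)*(h^3 + 4*h^2 + 5*h + 2) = (h + 2)*(h + 3)*(h^2 + 2*h + 1) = (h + 1)*(h + 2)*(h + 3)*(h + 1)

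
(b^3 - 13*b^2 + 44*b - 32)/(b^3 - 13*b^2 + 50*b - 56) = (b^2 - 9*b + 8)/(b^2 - 9*b + 14)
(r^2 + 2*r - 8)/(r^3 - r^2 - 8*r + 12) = (r + 4)/(r^2 + r - 6)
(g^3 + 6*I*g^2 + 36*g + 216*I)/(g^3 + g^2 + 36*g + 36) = (g + 6*I)/(g + 1)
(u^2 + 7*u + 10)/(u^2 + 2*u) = (u + 5)/u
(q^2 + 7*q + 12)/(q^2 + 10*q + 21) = (q + 4)/(q + 7)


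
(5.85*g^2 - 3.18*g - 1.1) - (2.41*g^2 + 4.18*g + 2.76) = 3.44*g^2 - 7.36*g - 3.86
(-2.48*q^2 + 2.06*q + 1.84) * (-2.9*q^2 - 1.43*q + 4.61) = 7.192*q^4 - 2.4276*q^3 - 19.7146*q^2 + 6.8654*q + 8.4824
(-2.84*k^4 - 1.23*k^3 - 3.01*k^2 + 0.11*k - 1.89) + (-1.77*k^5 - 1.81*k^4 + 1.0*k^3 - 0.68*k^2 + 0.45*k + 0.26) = -1.77*k^5 - 4.65*k^4 - 0.23*k^3 - 3.69*k^2 + 0.56*k - 1.63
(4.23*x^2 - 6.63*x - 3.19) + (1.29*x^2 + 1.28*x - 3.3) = 5.52*x^2 - 5.35*x - 6.49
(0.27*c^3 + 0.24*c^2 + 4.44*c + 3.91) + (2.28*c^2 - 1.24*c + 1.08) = 0.27*c^3 + 2.52*c^2 + 3.2*c + 4.99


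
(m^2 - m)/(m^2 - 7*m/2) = 2*(m - 1)/(2*m - 7)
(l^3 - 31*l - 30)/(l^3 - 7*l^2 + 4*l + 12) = (l + 5)/(l - 2)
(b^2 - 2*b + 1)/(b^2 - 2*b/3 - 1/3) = 3*(b - 1)/(3*b + 1)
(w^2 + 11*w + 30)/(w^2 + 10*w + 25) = (w + 6)/(w + 5)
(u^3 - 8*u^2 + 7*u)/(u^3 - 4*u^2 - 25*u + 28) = u/(u + 4)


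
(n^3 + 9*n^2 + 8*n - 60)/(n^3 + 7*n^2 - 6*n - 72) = (n^2 + 3*n - 10)/(n^2 + n - 12)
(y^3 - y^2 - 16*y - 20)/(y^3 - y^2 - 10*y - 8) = (y^2 - 3*y - 10)/(y^2 - 3*y - 4)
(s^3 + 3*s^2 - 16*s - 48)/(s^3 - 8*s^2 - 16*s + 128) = (s + 3)/(s - 8)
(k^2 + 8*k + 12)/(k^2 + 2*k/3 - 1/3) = 3*(k^2 + 8*k + 12)/(3*k^2 + 2*k - 1)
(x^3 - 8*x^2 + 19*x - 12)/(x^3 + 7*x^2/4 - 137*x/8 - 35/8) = 8*(x^3 - 8*x^2 + 19*x - 12)/(8*x^3 + 14*x^2 - 137*x - 35)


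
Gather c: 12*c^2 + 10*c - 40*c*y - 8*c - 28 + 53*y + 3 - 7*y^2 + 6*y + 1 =12*c^2 + c*(2 - 40*y) - 7*y^2 + 59*y - 24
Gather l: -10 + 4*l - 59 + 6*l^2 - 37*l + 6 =6*l^2 - 33*l - 63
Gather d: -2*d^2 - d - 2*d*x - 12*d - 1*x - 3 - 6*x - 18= -2*d^2 + d*(-2*x - 13) - 7*x - 21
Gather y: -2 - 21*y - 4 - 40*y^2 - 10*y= -40*y^2 - 31*y - 6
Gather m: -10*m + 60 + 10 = 70 - 10*m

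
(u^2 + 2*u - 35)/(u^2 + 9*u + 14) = (u - 5)/(u + 2)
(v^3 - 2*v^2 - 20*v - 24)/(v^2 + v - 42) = (v^2 + 4*v + 4)/(v + 7)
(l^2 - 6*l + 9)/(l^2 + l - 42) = (l^2 - 6*l + 9)/(l^2 + l - 42)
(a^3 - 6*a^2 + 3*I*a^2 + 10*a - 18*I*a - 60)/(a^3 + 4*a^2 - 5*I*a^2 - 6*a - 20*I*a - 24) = (a^2 + a*(-6 + 5*I) - 30*I)/(a^2 + a*(4 - 3*I) - 12*I)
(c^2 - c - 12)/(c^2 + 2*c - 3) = (c - 4)/(c - 1)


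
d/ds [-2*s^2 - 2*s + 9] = -4*s - 2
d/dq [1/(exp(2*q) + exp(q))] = (-2*exp(q) - 1)*exp(-q)/(exp(q) + 1)^2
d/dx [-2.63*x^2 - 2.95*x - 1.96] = -5.26*x - 2.95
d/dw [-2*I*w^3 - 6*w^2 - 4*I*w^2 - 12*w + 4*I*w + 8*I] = -6*I*w^2 - w*(12 + 8*I) - 12 + 4*I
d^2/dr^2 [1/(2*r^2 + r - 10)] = 2*(-4*r^2 - 2*r + (4*r + 1)^2 + 20)/(2*r^2 + r - 10)^3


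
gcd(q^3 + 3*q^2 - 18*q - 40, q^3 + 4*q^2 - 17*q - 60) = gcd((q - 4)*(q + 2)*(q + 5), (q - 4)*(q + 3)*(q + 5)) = q^2 + q - 20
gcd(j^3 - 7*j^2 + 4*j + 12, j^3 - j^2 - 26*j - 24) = j^2 - 5*j - 6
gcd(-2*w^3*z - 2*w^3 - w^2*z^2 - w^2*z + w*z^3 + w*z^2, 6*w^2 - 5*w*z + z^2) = -2*w + z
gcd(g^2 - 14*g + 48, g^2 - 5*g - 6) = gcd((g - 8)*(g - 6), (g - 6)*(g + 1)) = g - 6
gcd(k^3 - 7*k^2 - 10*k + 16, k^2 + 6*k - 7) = k - 1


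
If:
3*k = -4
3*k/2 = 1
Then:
No Solution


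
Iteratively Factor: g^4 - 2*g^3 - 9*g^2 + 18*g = (g - 2)*(g^3 - 9*g) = (g - 2)*(g + 3)*(g^2 - 3*g) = (g - 3)*(g - 2)*(g + 3)*(g)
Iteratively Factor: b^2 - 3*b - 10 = (b + 2)*(b - 5)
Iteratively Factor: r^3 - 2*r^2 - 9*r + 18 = (r + 3)*(r^2 - 5*r + 6) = (r - 3)*(r + 3)*(r - 2)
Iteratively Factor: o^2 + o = (o)*(o + 1)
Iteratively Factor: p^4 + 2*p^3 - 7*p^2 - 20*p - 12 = (p - 3)*(p^3 + 5*p^2 + 8*p + 4) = (p - 3)*(p + 2)*(p^2 + 3*p + 2) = (p - 3)*(p + 2)^2*(p + 1)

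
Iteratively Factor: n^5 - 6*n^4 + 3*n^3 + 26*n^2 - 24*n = (n - 1)*(n^4 - 5*n^3 - 2*n^2 + 24*n) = (n - 4)*(n - 1)*(n^3 - n^2 - 6*n) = (n - 4)*(n - 1)*(n + 2)*(n^2 - 3*n) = n*(n - 4)*(n - 1)*(n + 2)*(n - 3)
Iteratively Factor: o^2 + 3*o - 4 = (o - 1)*(o + 4)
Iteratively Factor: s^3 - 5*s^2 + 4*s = (s)*(s^2 - 5*s + 4) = s*(s - 4)*(s - 1)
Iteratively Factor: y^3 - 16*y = (y - 4)*(y^2 + 4*y) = (y - 4)*(y + 4)*(y)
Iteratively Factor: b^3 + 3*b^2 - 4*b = (b - 1)*(b^2 + 4*b) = b*(b - 1)*(b + 4)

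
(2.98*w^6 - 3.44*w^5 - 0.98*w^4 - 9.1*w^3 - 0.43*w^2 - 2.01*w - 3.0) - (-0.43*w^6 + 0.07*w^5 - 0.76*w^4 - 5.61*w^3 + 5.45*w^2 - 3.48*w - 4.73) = 3.41*w^6 - 3.51*w^5 - 0.22*w^4 - 3.49*w^3 - 5.88*w^2 + 1.47*w + 1.73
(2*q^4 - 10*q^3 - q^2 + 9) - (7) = 2*q^4 - 10*q^3 - q^2 + 2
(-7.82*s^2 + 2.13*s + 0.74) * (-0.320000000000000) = 2.5024*s^2 - 0.6816*s - 0.2368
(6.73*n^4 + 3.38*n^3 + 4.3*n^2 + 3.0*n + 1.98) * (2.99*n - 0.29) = 20.1227*n^5 + 8.1545*n^4 + 11.8768*n^3 + 7.723*n^2 + 5.0502*n - 0.5742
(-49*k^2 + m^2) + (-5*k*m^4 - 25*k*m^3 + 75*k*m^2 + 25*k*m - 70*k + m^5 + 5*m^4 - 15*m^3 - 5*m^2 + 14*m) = -49*k^2 - 5*k*m^4 - 25*k*m^3 + 75*k*m^2 + 25*k*m - 70*k + m^5 + 5*m^4 - 15*m^3 - 4*m^2 + 14*m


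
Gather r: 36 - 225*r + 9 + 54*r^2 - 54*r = 54*r^2 - 279*r + 45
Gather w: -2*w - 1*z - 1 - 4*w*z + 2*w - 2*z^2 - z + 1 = -4*w*z - 2*z^2 - 2*z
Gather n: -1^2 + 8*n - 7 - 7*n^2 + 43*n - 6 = -7*n^2 + 51*n - 14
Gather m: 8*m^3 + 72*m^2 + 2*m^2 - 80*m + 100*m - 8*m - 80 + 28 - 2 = 8*m^3 + 74*m^2 + 12*m - 54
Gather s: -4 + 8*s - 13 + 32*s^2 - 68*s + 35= 32*s^2 - 60*s + 18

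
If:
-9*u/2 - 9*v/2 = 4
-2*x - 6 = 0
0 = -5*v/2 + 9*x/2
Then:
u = 203/45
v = -27/5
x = -3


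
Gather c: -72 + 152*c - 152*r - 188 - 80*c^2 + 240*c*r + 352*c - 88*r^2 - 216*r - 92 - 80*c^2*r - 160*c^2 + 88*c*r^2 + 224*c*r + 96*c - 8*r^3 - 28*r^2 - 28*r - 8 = c^2*(-80*r - 240) + c*(88*r^2 + 464*r + 600) - 8*r^3 - 116*r^2 - 396*r - 360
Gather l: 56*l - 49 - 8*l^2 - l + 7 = -8*l^2 + 55*l - 42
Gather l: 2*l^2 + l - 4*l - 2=2*l^2 - 3*l - 2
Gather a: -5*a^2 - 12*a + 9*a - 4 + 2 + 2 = -5*a^2 - 3*a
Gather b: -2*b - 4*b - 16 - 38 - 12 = -6*b - 66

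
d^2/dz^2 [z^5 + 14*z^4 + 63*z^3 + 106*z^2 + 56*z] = 20*z^3 + 168*z^2 + 378*z + 212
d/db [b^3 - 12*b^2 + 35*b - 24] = 3*b^2 - 24*b + 35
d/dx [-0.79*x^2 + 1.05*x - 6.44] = 1.05 - 1.58*x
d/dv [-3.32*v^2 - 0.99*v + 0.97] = -6.64*v - 0.99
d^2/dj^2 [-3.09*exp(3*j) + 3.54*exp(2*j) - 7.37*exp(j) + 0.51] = (-27.81*exp(2*j) + 14.16*exp(j) - 7.37)*exp(j)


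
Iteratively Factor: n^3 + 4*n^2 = (n)*(n^2 + 4*n) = n^2*(n + 4)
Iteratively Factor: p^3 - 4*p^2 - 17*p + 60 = (p - 3)*(p^2 - p - 20) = (p - 5)*(p - 3)*(p + 4)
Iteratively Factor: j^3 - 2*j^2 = (j)*(j^2 - 2*j) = j*(j - 2)*(j)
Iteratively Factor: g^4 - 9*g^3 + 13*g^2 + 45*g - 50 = (g + 2)*(g^3 - 11*g^2 + 35*g - 25) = (g - 5)*(g + 2)*(g^2 - 6*g + 5) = (g - 5)*(g - 1)*(g + 2)*(g - 5)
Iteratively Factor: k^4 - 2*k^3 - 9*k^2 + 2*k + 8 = (k - 1)*(k^3 - k^2 - 10*k - 8) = (k - 1)*(k + 1)*(k^2 - 2*k - 8) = (k - 4)*(k - 1)*(k + 1)*(k + 2)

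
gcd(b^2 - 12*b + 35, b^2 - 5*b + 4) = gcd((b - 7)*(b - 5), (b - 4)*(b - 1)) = 1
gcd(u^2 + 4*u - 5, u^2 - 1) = u - 1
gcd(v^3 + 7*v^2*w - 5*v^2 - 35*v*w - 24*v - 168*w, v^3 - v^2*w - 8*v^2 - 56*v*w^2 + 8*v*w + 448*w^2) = v^2 + 7*v*w - 8*v - 56*w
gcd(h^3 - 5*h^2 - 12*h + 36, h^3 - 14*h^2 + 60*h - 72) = h^2 - 8*h + 12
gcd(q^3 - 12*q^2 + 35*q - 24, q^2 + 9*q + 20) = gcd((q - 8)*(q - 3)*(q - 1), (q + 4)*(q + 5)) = 1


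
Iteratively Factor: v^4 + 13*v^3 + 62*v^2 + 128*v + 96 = (v + 3)*(v^3 + 10*v^2 + 32*v + 32) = (v + 2)*(v + 3)*(v^2 + 8*v + 16) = (v + 2)*(v + 3)*(v + 4)*(v + 4)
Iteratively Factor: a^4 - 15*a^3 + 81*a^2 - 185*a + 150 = (a - 5)*(a^3 - 10*a^2 + 31*a - 30) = (a - 5)*(a - 3)*(a^2 - 7*a + 10) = (a - 5)*(a - 3)*(a - 2)*(a - 5)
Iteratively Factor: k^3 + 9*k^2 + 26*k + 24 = (k + 4)*(k^2 + 5*k + 6) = (k + 3)*(k + 4)*(k + 2)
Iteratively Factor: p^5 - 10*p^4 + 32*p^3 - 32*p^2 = (p)*(p^4 - 10*p^3 + 32*p^2 - 32*p) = p*(p - 2)*(p^3 - 8*p^2 + 16*p) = p*(p - 4)*(p - 2)*(p^2 - 4*p) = p^2*(p - 4)*(p - 2)*(p - 4)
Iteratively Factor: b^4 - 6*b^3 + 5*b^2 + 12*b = (b - 3)*(b^3 - 3*b^2 - 4*b) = b*(b - 3)*(b^2 - 3*b - 4) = b*(b - 4)*(b - 3)*(b + 1)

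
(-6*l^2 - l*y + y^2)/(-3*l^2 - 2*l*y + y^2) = (2*l + y)/(l + y)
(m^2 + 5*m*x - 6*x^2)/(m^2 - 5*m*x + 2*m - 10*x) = (m^2 + 5*m*x - 6*x^2)/(m^2 - 5*m*x + 2*m - 10*x)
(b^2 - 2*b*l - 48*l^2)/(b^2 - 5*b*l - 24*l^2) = (b + 6*l)/(b + 3*l)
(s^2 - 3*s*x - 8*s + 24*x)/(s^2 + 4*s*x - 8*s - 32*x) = (s - 3*x)/(s + 4*x)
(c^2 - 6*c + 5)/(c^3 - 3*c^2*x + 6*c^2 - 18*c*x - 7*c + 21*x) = (5 - c)/(-c^2 + 3*c*x - 7*c + 21*x)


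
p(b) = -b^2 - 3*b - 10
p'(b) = -2*b - 3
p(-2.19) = -8.23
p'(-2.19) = 1.38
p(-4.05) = -14.25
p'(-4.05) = 5.10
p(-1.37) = -7.77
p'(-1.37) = -0.26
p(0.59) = -12.12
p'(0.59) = -4.18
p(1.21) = -15.09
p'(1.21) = -5.42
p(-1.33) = -7.78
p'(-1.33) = -0.34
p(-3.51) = -11.79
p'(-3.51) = 4.02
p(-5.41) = -23.04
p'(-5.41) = 7.82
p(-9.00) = -64.00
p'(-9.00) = 15.00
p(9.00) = -118.00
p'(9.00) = -21.00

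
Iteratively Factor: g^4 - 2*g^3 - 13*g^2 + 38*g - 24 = (g - 1)*(g^3 - g^2 - 14*g + 24) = (g - 1)*(g + 4)*(g^2 - 5*g + 6) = (g - 3)*(g - 1)*(g + 4)*(g - 2)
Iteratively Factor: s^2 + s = (s + 1)*(s)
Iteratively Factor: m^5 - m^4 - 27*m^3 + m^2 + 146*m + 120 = (m + 2)*(m^4 - 3*m^3 - 21*m^2 + 43*m + 60) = (m - 3)*(m + 2)*(m^3 - 21*m - 20) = (m - 3)*(m + 2)*(m + 4)*(m^2 - 4*m - 5) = (m - 5)*(m - 3)*(m + 2)*(m + 4)*(m + 1)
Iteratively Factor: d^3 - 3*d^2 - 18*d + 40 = (d - 5)*(d^2 + 2*d - 8) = (d - 5)*(d - 2)*(d + 4)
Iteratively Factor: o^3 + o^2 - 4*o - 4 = (o + 2)*(o^2 - o - 2) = (o + 1)*(o + 2)*(o - 2)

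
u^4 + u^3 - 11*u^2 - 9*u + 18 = (u - 3)*(u - 1)*(u + 2)*(u + 3)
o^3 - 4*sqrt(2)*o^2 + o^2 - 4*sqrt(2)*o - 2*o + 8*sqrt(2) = (o - 1)*(o + 2)*(o - 4*sqrt(2))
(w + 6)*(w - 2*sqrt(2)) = w^2 - 2*sqrt(2)*w + 6*w - 12*sqrt(2)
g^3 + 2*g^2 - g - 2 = (g - 1)*(g + 1)*(g + 2)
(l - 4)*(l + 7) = l^2 + 3*l - 28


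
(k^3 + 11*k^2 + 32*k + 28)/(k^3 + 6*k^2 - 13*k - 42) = (k + 2)/(k - 3)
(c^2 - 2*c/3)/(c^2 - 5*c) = (c - 2/3)/(c - 5)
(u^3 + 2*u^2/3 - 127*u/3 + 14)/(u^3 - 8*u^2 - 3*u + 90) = (3*u^2 + 20*u - 7)/(3*(u^2 - 2*u - 15))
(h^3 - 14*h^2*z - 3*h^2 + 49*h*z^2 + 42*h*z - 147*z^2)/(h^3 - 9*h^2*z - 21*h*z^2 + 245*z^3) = (h - 3)/(h + 5*z)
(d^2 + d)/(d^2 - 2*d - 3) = d/(d - 3)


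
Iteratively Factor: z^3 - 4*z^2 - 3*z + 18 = (z + 2)*(z^2 - 6*z + 9) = (z - 3)*(z + 2)*(z - 3)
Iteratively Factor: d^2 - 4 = (d + 2)*(d - 2)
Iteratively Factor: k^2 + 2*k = (k + 2)*(k)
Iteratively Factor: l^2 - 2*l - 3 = (l - 3)*(l + 1)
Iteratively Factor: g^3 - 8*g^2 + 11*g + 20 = (g - 5)*(g^2 - 3*g - 4) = (g - 5)*(g + 1)*(g - 4)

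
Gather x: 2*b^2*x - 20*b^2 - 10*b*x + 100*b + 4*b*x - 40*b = -20*b^2 + 60*b + x*(2*b^2 - 6*b)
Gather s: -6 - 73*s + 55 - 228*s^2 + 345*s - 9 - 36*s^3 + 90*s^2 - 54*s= -36*s^3 - 138*s^2 + 218*s + 40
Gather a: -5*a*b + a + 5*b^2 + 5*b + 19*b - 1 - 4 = a*(1 - 5*b) + 5*b^2 + 24*b - 5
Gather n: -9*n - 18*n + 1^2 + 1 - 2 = -27*n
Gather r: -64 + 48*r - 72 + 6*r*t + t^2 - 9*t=r*(6*t + 48) + t^2 - 9*t - 136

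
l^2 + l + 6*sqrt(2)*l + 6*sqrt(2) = (l + 1)*(l + 6*sqrt(2))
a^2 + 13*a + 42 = (a + 6)*(a + 7)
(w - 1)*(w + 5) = w^2 + 4*w - 5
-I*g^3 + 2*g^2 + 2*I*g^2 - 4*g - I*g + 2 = (g - 1)*(g + 2*I)*(-I*g + I)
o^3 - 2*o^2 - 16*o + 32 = (o - 4)*(o - 2)*(o + 4)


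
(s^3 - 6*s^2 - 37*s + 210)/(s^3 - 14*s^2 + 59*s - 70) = (s + 6)/(s - 2)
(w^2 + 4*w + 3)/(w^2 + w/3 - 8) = 3*(w + 1)/(3*w - 8)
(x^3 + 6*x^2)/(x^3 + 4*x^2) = (x + 6)/(x + 4)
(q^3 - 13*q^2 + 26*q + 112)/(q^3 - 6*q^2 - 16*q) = (q - 7)/q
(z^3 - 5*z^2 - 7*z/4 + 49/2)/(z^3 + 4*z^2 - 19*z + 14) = (4*z^3 - 20*z^2 - 7*z + 98)/(4*(z^3 + 4*z^2 - 19*z + 14))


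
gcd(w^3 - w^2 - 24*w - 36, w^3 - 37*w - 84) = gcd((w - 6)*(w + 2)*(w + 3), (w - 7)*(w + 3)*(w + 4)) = w + 3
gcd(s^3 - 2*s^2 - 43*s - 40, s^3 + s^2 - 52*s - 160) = s^2 - 3*s - 40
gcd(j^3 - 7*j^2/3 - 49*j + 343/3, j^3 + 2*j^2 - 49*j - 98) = j^2 - 49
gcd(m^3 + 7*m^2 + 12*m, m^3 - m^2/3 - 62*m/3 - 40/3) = m + 4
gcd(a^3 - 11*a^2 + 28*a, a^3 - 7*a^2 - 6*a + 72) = a - 4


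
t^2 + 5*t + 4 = (t + 1)*(t + 4)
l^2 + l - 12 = (l - 3)*(l + 4)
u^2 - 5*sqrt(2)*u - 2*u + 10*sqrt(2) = (u - 2)*(u - 5*sqrt(2))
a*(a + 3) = a^2 + 3*a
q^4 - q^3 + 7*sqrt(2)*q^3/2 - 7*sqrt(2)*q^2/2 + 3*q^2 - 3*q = q*(q - 1)*(q + sqrt(2)/2)*(q + 3*sqrt(2))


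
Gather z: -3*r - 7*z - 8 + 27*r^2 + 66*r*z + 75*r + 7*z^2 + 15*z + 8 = 27*r^2 + 72*r + 7*z^2 + z*(66*r + 8)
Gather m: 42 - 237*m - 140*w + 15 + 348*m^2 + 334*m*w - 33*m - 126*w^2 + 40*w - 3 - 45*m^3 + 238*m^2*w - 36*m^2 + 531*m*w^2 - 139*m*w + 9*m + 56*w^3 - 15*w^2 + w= -45*m^3 + m^2*(238*w + 312) + m*(531*w^2 + 195*w - 261) + 56*w^3 - 141*w^2 - 99*w + 54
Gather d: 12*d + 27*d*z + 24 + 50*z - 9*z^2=d*(27*z + 12) - 9*z^2 + 50*z + 24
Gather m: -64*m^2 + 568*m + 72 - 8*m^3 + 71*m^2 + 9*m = -8*m^3 + 7*m^2 + 577*m + 72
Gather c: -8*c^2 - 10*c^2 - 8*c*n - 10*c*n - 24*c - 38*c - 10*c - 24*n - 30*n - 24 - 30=-18*c^2 + c*(-18*n - 72) - 54*n - 54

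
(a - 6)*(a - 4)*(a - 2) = a^3 - 12*a^2 + 44*a - 48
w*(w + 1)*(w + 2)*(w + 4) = w^4 + 7*w^3 + 14*w^2 + 8*w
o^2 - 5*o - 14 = (o - 7)*(o + 2)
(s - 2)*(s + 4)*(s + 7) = s^3 + 9*s^2 + 6*s - 56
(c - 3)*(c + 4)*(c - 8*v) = c^3 - 8*c^2*v + c^2 - 8*c*v - 12*c + 96*v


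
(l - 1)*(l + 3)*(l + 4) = l^3 + 6*l^2 + 5*l - 12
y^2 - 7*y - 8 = (y - 8)*(y + 1)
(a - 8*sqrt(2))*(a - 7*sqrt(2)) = a^2 - 15*sqrt(2)*a + 112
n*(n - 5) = n^2 - 5*n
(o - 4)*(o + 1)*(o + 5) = o^3 + 2*o^2 - 19*o - 20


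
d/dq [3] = 0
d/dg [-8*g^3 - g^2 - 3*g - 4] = -24*g^2 - 2*g - 3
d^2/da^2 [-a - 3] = 0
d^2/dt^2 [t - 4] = 0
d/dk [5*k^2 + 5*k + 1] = 10*k + 5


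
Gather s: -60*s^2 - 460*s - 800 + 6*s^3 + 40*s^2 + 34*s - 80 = 6*s^3 - 20*s^2 - 426*s - 880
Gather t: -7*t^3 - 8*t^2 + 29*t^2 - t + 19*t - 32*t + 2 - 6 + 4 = -7*t^3 + 21*t^2 - 14*t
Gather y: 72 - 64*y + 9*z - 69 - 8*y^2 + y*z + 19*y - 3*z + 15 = -8*y^2 + y*(z - 45) + 6*z + 18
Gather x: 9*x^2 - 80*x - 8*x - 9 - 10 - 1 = 9*x^2 - 88*x - 20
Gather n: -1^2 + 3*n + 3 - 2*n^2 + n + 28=-2*n^2 + 4*n + 30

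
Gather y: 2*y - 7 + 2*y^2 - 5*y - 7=2*y^2 - 3*y - 14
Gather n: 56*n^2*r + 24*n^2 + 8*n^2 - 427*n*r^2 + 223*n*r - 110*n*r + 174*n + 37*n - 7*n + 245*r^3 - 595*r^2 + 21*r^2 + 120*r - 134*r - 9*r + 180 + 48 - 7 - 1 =n^2*(56*r + 32) + n*(-427*r^2 + 113*r + 204) + 245*r^3 - 574*r^2 - 23*r + 220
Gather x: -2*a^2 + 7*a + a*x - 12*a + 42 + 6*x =-2*a^2 - 5*a + x*(a + 6) + 42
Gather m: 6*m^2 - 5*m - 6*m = 6*m^2 - 11*m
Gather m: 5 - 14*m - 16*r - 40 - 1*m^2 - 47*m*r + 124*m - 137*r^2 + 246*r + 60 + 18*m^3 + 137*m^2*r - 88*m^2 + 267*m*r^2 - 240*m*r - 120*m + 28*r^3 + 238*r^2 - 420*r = 18*m^3 + m^2*(137*r - 89) + m*(267*r^2 - 287*r - 10) + 28*r^3 + 101*r^2 - 190*r + 25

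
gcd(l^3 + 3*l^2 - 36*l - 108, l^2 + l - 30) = l + 6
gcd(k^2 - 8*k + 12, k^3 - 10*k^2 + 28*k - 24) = k^2 - 8*k + 12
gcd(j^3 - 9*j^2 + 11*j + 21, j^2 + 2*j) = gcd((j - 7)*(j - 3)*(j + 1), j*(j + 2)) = 1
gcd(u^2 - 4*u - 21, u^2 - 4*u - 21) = u^2 - 4*u - 21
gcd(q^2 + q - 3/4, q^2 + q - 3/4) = q^2 + q - 3/4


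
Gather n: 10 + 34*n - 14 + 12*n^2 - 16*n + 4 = 12*n^2 + 18*n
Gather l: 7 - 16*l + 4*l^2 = 4*l^2 - 16*l + 7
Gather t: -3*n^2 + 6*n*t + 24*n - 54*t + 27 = -3*n^2 + 24*n + t*(6*n - 54) + 27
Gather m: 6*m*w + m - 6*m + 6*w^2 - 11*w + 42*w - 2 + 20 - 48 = m*(6*w - 5) + 6*w^2 + 31*w - 30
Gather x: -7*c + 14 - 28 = -7*c - 14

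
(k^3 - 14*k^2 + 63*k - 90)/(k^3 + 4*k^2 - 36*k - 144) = (k^2 - 8*k + 15)/(k^2 + 10*k + 24)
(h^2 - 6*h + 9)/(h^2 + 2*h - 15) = (h - 3)/(h + 5)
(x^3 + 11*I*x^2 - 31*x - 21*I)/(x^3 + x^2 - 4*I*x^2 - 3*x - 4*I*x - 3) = (x^3 + 11*I*x^2 - 31*x - 21*I)/(x^3 + x^2*(1 - 4*I) - x*(3 + 4*I) - 3)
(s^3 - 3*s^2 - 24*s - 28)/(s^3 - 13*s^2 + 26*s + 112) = (s + 2)/(s - 8)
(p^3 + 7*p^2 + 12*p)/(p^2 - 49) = p*(p^2 + 7*p + 12)/(p^2 - 49)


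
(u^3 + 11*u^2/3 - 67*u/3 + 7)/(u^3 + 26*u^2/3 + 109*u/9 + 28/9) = 3*(3*u^2 - 10*u + 3)/(9*u^2 + 15*u + 4)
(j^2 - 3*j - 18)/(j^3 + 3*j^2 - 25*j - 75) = (j - 6)/(j^2 - 25)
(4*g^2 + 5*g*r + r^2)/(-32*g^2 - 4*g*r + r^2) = (g + r)/(-8*g + r)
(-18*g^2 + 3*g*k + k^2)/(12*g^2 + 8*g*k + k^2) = (-3*g + k)/(2*g + k)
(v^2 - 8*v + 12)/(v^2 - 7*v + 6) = (v - 2)/(v - 1)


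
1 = 1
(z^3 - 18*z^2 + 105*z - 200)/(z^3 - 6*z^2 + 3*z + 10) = (z^2 - 13*z + 40)/(z^2 - z - 2)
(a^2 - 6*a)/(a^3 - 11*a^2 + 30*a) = 1/(a - 5)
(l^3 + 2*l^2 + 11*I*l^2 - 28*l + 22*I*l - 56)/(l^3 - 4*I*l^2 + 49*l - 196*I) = (l^2 + l*(2 + 4*I) + 8*I)/(l^2 - 11*I*l - 28)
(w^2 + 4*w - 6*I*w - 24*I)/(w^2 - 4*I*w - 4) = (w^2 + w*(4 - 6*I) - 24*I)/(w^2 - 4*I*w - 4)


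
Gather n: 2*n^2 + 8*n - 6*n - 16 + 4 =2*n^2 + 2*n - 12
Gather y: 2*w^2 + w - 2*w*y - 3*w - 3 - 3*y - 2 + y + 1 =2*w^2 - 2*w + y*(-2*w - 2) - 4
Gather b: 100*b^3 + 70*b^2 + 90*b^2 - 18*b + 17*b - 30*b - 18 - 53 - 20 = 100*b^3 + 160*b^2 - 31*b - 91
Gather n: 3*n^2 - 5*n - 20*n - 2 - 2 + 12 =3*n^2 - 25*n + 8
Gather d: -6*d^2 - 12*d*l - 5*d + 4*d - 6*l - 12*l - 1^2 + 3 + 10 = -6*d^2 + d*(-12*l - 1) - 18*l + 12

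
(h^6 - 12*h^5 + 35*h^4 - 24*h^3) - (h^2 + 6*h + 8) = h^6 - 12*h^5 + 35*h^4 - 24*h^3 - h^2 - 6*h - 8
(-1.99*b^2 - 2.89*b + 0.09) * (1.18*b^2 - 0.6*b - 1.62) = -2.3482*b^4 - 2.2162*b^3 + 5.064*b^2 + 4.6278*b - 0.1458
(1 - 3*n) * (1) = 1 - 3*n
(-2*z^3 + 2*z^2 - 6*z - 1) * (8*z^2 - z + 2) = -16*z^5 + 18*z^4 - 54*z^3 + 2*z^2 - 11*z - 2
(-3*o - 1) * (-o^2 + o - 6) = 3*o^3 - 2*o^2 + 17*o + 6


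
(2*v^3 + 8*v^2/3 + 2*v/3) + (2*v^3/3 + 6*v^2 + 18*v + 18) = 8*v^3/3 + 26*v^2/3 + 56*v/3 + 18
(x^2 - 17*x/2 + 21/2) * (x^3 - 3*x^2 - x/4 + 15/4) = x^5 - 23*x^4/2 + 143*x^3/4 - 205*x^2/8 - 69*x/2 + 315/8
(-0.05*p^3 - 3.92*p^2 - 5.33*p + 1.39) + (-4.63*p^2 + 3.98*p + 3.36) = -0.05*p^3 - 8.55*p^2 - 1.35*p + 4.75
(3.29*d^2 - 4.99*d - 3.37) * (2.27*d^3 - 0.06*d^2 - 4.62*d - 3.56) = 7.4683*d^5 - 11.5247*d^4 - 22.5503*d^3 + 11.5436*d^2 + 33.3338*d + 11.9972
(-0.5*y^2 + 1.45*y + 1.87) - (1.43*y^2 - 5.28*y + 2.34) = -1.93*y^2 + 6.73*y - 0.47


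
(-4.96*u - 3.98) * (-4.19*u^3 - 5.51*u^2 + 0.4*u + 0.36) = 20.7824*u^4 + 44.0058*u^3 + 19.9458*u^2 - 3.3776*u - 1.4328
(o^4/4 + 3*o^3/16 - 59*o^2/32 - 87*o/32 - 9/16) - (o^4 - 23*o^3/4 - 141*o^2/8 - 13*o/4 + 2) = -3*o^4/4 + 95*o^3/16 + 505*o^2/32 + 17*o/32 - 41/16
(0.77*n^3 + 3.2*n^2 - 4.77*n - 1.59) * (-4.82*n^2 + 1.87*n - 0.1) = -3.7114*n^5 - 13.9841*n^4 + 28.8984*n^3 - 1.5761*n^2 - 2.4963*n + 0.159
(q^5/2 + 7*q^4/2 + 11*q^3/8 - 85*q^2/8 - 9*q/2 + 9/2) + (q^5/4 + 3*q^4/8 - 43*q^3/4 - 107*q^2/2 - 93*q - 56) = 3*q^5/4 + 31*q^4/8 - 75*q^3/8 - 513*q^2/8 - 195*q/2 - 103/2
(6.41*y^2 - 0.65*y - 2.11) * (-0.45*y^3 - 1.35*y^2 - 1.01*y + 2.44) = -2.8845*y^5 - 8.361*y^4 - 4.6471*y^3 + 19.1454*y^2 + 0.5451*y - 5.1484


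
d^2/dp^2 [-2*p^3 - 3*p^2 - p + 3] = -12*p - 6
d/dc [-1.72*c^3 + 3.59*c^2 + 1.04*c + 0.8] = -5.16*c^2 + 7.18*c + 1.04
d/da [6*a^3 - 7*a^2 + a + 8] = 18*a^2 - 14*a + 1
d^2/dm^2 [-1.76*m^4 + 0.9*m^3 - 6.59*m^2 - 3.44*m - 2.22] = -21.12*m^2 + 5.4*m - 13.18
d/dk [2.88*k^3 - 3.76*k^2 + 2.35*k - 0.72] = 8.64*k^2 - 7.52*k + 2.35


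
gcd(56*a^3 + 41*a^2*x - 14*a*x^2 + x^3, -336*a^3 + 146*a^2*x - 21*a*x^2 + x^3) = 56*a^2 - 15*a*x + x^2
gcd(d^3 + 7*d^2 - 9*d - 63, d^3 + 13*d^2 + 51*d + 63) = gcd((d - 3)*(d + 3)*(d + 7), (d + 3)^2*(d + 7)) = d^2 + 10*d + 21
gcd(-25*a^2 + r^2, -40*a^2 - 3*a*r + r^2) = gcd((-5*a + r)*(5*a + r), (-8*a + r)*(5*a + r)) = 5*a + r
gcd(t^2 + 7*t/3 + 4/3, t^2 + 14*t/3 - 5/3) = 1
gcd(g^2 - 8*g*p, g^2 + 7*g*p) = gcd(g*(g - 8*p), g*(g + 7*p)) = g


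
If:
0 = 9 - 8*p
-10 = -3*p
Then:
No Solution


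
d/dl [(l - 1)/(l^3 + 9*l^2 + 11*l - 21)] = 2*(-l - 5)/(l^4 + 20*l^3 + 142*l^2 + 420*l + 441)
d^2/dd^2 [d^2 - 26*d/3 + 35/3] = 2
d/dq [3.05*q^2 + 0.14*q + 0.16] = 6.1*q + 0.14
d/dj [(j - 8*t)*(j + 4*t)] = 2*j - 4*t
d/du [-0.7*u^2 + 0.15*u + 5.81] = 0.15 - 1.4*u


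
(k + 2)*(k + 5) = k^2 + 7*k + 10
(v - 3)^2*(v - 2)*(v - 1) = v^4 - 9*v^3 + 29*v^2 - 39*v + 18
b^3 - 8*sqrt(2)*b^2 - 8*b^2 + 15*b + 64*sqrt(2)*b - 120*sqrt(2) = (b - 5)*(b - 3)*(b - 8*sqrt(2))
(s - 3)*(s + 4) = s^2 + s - 12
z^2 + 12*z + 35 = (z + 5)*(z + 7)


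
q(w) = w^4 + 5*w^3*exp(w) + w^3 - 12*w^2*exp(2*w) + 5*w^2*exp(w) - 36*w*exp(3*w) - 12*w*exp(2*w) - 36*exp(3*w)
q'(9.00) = -593922589122733.77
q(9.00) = -191608246558535.91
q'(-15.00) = -12825.00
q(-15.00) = 47250.00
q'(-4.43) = -289.95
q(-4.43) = 294.16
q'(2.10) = -215187.41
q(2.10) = -65396.85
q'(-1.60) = -5.36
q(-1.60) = 0.62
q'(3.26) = -9045371.54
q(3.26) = -2817933.01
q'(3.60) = -26762859.26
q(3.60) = -8372892.53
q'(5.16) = -3731883242.71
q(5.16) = -1182978858.06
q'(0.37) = -617.16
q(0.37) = -160.98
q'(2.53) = -867644.58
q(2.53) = -266817.77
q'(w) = 5*w^3*exp(w) + 4*w^3 - 24*w^2*exp(2*w) + 20*w^2*exp(w) + 3*w^2 - 108*w*exp(3*w) - 48*w*exp(2*w) + 10*w*exp(w) - 144*exp(3*w) - 12*exp(2*w)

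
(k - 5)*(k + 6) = k^2 + k - 30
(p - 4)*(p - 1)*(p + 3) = p^3 - 2*p^2 - 11*p + 12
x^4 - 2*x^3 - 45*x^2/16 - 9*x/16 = x*(x - 3)*(x + 1/4)*(x + 3/4)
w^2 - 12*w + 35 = (w - 7)*(w - 5)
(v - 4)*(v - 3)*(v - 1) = v^3 - 8*v^2 + 19*v - 12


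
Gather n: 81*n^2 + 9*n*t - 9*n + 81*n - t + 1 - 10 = 81*n^2 + n*(9*t + 72) - t - 9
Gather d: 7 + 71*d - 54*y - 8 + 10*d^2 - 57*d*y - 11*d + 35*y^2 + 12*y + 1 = 10*d^2 + d*(60 - 57*y) + 35*y^2 - 42*y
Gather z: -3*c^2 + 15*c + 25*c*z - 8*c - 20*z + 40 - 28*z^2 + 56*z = -3*c^2 + 7*c - 28*z^2 + z*(25*c + 36) + 40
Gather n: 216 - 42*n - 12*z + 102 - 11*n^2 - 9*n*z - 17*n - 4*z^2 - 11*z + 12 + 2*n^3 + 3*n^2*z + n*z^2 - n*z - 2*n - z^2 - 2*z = 2*n^3 + n^2*(3*z - 11) + n*(z^2 - 10*z - 61) - 5*z^2 - 25*z + 330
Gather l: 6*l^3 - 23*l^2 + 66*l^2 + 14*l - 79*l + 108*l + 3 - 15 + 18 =6*l^3 + 43*l^2 + 43*l + 6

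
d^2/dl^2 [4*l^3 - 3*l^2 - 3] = 24*l - 6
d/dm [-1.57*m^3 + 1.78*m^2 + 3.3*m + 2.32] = -4.71*m^2 + 3.56*m + 3.3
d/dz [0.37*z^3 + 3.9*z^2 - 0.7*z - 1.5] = 1.11*z^2 + 7.8*z - 0.7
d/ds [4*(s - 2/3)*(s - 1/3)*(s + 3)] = 12*s^2 + 16*s - 100/9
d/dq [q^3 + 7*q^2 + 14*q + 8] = 3*q^2 + 14*q + 14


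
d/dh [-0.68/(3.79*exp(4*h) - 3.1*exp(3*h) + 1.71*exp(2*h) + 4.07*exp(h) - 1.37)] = (10.3088*exp(3*h) - 6.324*exp(2*h) + 2.3256*exp(h) + 2.7676)*exp(h)/(3.79*exp(4*h) - 3.1*exp(3*h) + 1.71*exp(2*h) + 4.07*exp(h) - 1.37)^2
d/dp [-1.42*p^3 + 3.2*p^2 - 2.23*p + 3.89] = -4.26*p^2 + 6.4*p - 2.23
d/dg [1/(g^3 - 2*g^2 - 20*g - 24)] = (-3*g^2 + 4*g + 20)/(-g^3 + 2*g^2 + 20*g + 24)^2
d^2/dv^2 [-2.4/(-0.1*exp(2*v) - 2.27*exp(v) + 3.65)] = (2.4*(0.2*exp(v) + 2.27)*(0.4*exp(v) + 4.54)*exp(v) - (0.96*exp(v) + 5.448)*(0.1*exp(2*v) + 2.27*exp(v) - 3.65))*exp(v)/(0.1*exp(2*v) + 2.27*exp(v) - 3.65)^3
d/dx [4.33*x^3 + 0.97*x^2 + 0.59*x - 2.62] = 12.99*x^2 + 1.94*x + 0.59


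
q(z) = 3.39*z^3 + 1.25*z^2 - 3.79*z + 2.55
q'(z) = 10.17*z^2 + 2.5*z - 3.79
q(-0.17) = 3.21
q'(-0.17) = -3.92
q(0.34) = 1.54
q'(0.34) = -1.76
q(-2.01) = -12.31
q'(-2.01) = 32.27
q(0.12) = 2.12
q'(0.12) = -3.34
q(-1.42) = 0.75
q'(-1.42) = 13.17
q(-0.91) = 4.48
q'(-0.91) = 2.36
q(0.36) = 1.51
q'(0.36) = -1.57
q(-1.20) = 3.04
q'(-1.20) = 7.85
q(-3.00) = -66.36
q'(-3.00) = 80.24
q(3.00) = 93.96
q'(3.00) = 95.24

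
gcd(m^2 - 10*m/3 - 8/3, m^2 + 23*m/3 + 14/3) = m + 2/3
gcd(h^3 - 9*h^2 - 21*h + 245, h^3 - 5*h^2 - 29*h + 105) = h^2 - 2*h - 35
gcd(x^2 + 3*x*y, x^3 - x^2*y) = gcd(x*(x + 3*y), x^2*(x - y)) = x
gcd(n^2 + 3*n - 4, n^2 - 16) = n + 4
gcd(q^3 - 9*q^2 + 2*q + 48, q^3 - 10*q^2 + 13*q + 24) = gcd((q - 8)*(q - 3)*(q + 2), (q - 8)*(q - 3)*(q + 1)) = q^2 - 11*q + 24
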